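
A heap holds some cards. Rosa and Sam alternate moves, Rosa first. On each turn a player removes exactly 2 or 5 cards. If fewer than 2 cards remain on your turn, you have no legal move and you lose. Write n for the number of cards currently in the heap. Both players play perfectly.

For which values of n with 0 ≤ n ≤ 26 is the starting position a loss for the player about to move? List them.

0, 1, 4, 7, 8, 11, 14, 15, 18, 21, 22, 25

Use the standard recursion: the mover loses at a terminal position; elsewhere, the mover wins exactly when some move hands the opponent an L position.
n=0: no move → L
n=1: no move → L
n=2: W (go to 0, an L position)
n=3: W (go to 1, an L position)
n=4: L (sole option 2(W) is W)
n=5: W (go to 0, an L position)
n=6: W (go to 4, an L position)
n=7: L (options 5(W), 2(W) are all W)
n=8: L (options 6(W), 3(W) are all W)
n=9: W (go to 7, an L position)
n=10: W (go to 8, an L position)
n=11: L (options 9(W), 6(W) are all W)
n=12: W (go to 7, an L position)
n=13: W (go to 11, an L position)
n=14: L (options 12(W), 9(W) are all W)
n=15: L (options 13(W), 10(W) are all W)
n=16: W (go to 14, an L position)
n=17: W (go to 15, an L position)
n=18: L (options 16(W), 13(W) are all W)
n=19: W (go to 14, an L position)
n=20: W (go to 18, an L position)
n=21: L (options 19(W), 16(W) are all W)
n=22: L (options 20(W), 17(W) are all W)
n=23: W (go to 21, an L position)
n=24: W (go to 22, an L position)
n=25: L (options 23(W), 20(W) are all W)
n=26: W (go to 21, an L position)
The losing starting values of n are exactly the entries labelled L in this table (12 of them).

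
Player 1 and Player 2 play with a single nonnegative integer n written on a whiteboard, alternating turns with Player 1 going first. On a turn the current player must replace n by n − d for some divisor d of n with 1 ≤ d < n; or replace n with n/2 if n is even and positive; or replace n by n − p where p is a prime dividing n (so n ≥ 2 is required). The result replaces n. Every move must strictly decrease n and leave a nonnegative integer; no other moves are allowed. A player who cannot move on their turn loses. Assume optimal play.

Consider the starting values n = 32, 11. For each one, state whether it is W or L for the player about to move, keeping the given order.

32: L, 11: W

Classify positions by backward induction: terminal positions (no move available) are L. From any other position, the mover wins iff some move reaches an L.
n=0: no move → L
n=1: no move → L
n=2: can move to 0, which is L ⇒ W
n=3: can move to 0, which is L ⇒ W
n=4: moves to 2(W), 3(W); every one is W ⇒ L
n=5: can move to 0, which is L ⇒ W
n=6: can move to 4, which is L ⇒ W
n=7: can move to 0, which is L ⇒ W
n=8: can move to 4, which is L ⇒ W
n=9: moves to 6(W), 8(W); every one is W ⇒ L
n=10: can move to 9, which is L ⇒ W
n=11: can move to 0, which is L ⇒ W
n=12: can move to 9, which is L ⇒ W
n=13: can move to 0, which is L ⇒ W
n=14: moves to 7(W), 12(W), 13(W); every one is W ⇒ L
n=15: can move to 14, which is L ⇒ W
n=16: can move to 14, which is L ⇒ W
n=17: can move to 0, which is L ⇒ W
n=18: can move to 9, which is L ⇒ W
n=19: can move to 0, which is L ⇒ W
n=20: moves to 10(W), 15(W), 16(W), 18(W), 19(W); every one is W ⇒ L
n=21: can move to 14, which is L ⇒ W
n=22: can move to 20, which is L ⇒ W
n=23: can move to 0, which is L ⇒ W
n=24: can move to 20, which is L ⇒ W
n=25: can move to 20, which is L ⇒ W
n=26: moves to 13(W), 24(W), 25(W); every one is W ⇒ L
n=27: can move to 26, which is L ⇒ W
n=28: can move to 14, which is L ⇒ W
n=29: can move to 0, which is L ⇒ W
n=30: can move to 20, which is L ⇒ W
n=31: can move to 0, which is L ⇒ W
n=32: moves to 16(W), 24(W), 28(W), 30(W), 31(W); every one is W ⇒ L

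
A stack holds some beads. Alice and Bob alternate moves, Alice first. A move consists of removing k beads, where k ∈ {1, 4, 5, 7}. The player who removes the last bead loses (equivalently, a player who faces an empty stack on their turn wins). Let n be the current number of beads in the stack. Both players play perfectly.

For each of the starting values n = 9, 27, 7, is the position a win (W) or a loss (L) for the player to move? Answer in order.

Compute win/loss labels from the base case upward. A position with no move is W. Any other position is W if it can reach an L in one move, else L.
n=0: no move; the opponent has just taken the last bead and therefore loses → W
n=1: only reaches 0(W), which is W → L
n=2: reaches L-position 1 → W
n=3: only reaches 2(W), which is W → L
n=4: reaches L-position 3 → W
n=5: reaches L-position 1 → W
n=6: reaches L-position 1 → W
n=7: reaches L-position 3 → W
n=8: reaches L-position 3 → W
n=9: only reaches 8(W), 5(W), 4(W), 2(W), all W → L
n=10: reaches L-position 9 → W
n=11: only reaches 10(W), 7(W), 6(W), 4(W), all W → L
n=12: reaches L-position 11 → W
n=13: reaches L-position 9 → W
n=14: reaches L-position 9 → W
n=15: reaches L-position 11 → W
n=16: reaches L-position 11 → W
n=17: only reaches 16(W), 13(W), 12(W), 10(W), all W → L
n=18: reaches L-position 17 → W
n=19: only reaches 18(W), 15(W), 14(W), 12(W), all W → L
n=20: reaches L-position 19 → W
n=21: reaches L-position 17 → W
n=22: reaches L-position 17 → W
n=23: reaches L-position 19 → W
n=24: reaches L-position 19 → W
n=25: only reaches 24(W), 21(W), 20(W), 18(W), all W → L
n=26: reaches L-position 25 → W
n=27: only reaches 26(W), 23(W), 22(W), 20(W), all W → L

9: L, 27: L, 7: W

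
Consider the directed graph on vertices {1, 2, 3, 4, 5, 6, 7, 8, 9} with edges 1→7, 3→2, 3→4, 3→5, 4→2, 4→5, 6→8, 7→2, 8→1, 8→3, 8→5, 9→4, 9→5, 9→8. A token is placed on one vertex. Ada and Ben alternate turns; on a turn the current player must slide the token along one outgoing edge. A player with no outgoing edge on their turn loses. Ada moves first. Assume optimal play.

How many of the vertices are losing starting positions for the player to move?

Classify positions by backward induction: terminal positions (no move available) are L. From any other position, the mover wins iff some move reaches an L.
Every edge goes from a vertex to one that appears earlier in the order 2, 5, 4, 7, 3, 1, 8, 6, 9, so processing vertices in that order labels each vertex after all of its successors.
2: no outgoing edge → L
5: no outgoing edge → L
4: reaches L-position 5 → W
7: reaches L-position 2 → W
3: reaches L-position 5 → W
1: only reaches 7(W), which is W → L
8: reaches L-position 1 → W
6: only reaches 8(W), which is W → L
9: reaches L-position 5 → W
The L vertices are 1, 2, 5, 6; that is 4 in all.

4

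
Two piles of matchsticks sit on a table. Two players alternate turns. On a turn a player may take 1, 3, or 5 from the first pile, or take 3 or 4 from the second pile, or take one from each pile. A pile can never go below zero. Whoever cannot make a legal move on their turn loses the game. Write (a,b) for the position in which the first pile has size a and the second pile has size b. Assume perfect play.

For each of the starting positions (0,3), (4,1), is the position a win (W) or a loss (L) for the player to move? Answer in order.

(0,3): W, (4,1): L

Use the standard recursion: the mover loses at a terminal position; elsewhere, the mover wins exactly when some move hands the opponent an L position.
No move ever increases a pile, so every position that can arise here has a ≤ 4 and b ≤ 3; it is enough to label the cells with 0 ≤ a ≤ 4 and 0 ≤ b ≤ 3.
Every move lowers a or b (never raises either), so fill the grid row by row in increasing a, and left to right within a row: each cell's successors are then already labelled.
      b=0  b=1  b=2  b=3
a=0:    L    L    L    W
a=1:    W    W    W    W
a=2:    L    L    L    W
a=3:    W    W    W    W
a=4:    L    L    L    W
Cells with no legal move (terminal, hence L): (0,0), (0,1), (0,2).
The remaining L cells, each justified by listing all of its moves:
(2,0): only reaches (1,0)(W), which is W → L
(2,1): only reaches (1,1)(W), (1,0)(W), all W → L
(2,2): only reaches (1,2)(W), (1,1)(W), all W → L
(4,0): only reaches (3,0)(W), (1,0)(W), all W → L
(4,1): only reaches (3,1)(W), (1,1)(W), (3,0)(W), all W → L
(4,2): only reaches (3,2)(W), (1,2)(W), (3,1)(W), all W → L
Every other cell has at least one move into one of the L cells above, so it is W.
(0,3): the move to (0,0) reaches an L cell, so W
(4,1): one of the L cells justified above, so L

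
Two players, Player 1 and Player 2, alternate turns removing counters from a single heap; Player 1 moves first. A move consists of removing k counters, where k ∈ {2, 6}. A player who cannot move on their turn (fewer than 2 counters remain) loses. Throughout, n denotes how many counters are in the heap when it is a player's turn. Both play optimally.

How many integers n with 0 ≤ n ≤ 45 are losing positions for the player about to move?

Use the standard recursion: the mover loses at a terminal position; elsewhere, the mover wins exactly when some move hands the opponent an L position.
n=0: no move → L
n=1: no move → L
n=2: reaches L-position 0 → W
n=3: reaches L-position 1 → W
n=4: only reaches 2(W), which is W → L
n=5: only reaches 3(W), which is W → L
n=6: reaches L-position 4 → W
n=7: reaches L-position 5 → W
n=8: only reaches 6(W), 2(W), all W → L
n=9: only reaches 7(W), 3(W), all W → L
n=10: reaches L-position 8 → W
n=11: reaches L-position 9 → W
n=12: only reaches 10(W), 6(W), all W → L
n=13: only reaches 11(W), 7(W), all W → L
n=14: reaches L-position 12 → W
n=15: reaches L-position 13 → W
n=16: only reaches 14(W), 10(W), all W → L
n=17: only reaches 15(W), 11(W), all W → L
n=18: reaches L-position 16 → W
n=19: reaches L-position 17 → W
n=20: only reaches 18(W), 14(W), all W → L
n=21: only reaches 19(W), 15(W), all W → L
n=22: reaches L-position 20 → W
n=23: reaches L-position 21 → W
n=24: only reaches 22(W), 18(W), all W → L
n=25: only reaches 23(W), 19(W), all W → L
n=26: reaches L-position 24 → W
n=27: reaches L-position 25 → W
n=28: only reaches 26(W), 22(W), all W → L
n=29: only reaches 27(W), 23(W), all W → L
n=30: reaches L-position 28 → W
n=31: reaches L-position 29 → W
n=32: only reaches 30(W), 26(W), all W → L
n=33: only reaches 31(W), 27(W), all W → L
n=34: reaches L-position 32 → W
n=35: reaches L-position 33 → W
n=36: only reaches 34(W), 30(W), all W → L
n=37: only reaches 35(W), 31(W), all W → L
n=38: reaches L-position 36 → W
n=39: reaches L-position 37 → W
n=40: only reaches 38(W), 34(W), all W → L
n=41: only reaches 39(W), 35(W), all W → L
n=42: reaches L-position 40 → W
n=43: reaches L-position 41 → W
n=44: only reaches 42(W), 38(W), all W → L
n=45: only reaches 43(W), 39(W), all W → L
L entries with 0 ≤ n ≤ 45: n = 0, 1, 4, 5, 8, 9, 12, 13, 16, 17, 20, 21, 24, 25, 28, 29, 32, 33, 36, 37, 40, 41, 44, 45; that makes 24.

24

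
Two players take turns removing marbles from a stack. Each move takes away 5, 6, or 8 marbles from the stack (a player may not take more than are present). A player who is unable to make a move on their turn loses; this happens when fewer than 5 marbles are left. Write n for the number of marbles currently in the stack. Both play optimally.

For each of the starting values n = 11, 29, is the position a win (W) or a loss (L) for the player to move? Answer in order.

Positions with no move are L. A position that does have a move is losing for the player to move precisely when every available move leads to a winning position for the opponent. Fill in the labels:
n=0: no move → L
n=1: no move → L
n=2: no move → L
n=3: no move → L
n=4: no move → L
n=5: reaches L-position 0 → W
n=6: reaches L-position 1 → W
n=7: reaches L-position 2 → W
n=8: reaches L-position 3 → W
n=9: reaches L-position 4 → W
n=10: reaches L-position 4 → W
n=11: reaches L-position 3 → W
n=12: reaches L-position 4 → W
n=13: only reaches 8(W), 7(W), 5(W), all W → L
n=14: only reaches 9(W), 8(W), 6(W), all W → L
n=15: only reaches 10(W), 9(W), 7(W), all W → L
n=16: only reaches 11(W), 10(W), 8(W), all W → L
n=17: only reaches 12(W), 11(W), 9(W), all W → L
n=18: reaches L-position 13 → W
n=19: reaches L-position 14 → W
n=20: reaches L-position 15 → W
n=21: reaches L-position 16 → W
n=22: reaches L-position 17 → W
n=23: reaches L-position 17 → W
n=24: reaches L-position 16 → W
n=25: reaches L-position 17 → W
n=26: only reaches 21(W), 20(W), 18(W), all W → L
n=27: only reaches 22(W), 21(W), 19(W), all W → L
n=28: only reaches 23(W), 22(W), 20(W), all W → L
n=29: only reaches 24(W), 23(W), 21(W), all W → L

11: W, 29: L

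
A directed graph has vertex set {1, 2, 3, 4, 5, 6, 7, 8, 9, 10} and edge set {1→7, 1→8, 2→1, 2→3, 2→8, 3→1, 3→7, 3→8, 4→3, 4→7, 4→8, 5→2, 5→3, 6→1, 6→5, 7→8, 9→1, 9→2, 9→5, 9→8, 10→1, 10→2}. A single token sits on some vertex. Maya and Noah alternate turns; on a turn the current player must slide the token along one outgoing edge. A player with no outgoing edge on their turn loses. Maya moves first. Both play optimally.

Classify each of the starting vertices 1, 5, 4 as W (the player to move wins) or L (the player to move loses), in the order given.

1: W, 5: L, 4: W

Compute win/loss labels from the base case upward. A position with no move is L. Any other position is W if it can reach an L in one move, else L.
Every edge goes from a vertex to one that appears earlier in the order 8, 7, 1, 3, 2, 5, 6, 10, 4, 9, so processing vertices in that order labels each vertex after all of its successors.
8: no outgoing edge → L
7: W (go to 8, an L position)
1: W (go to 8, an L position)
3: W (go to 8, an L position)
2: W (go to 8, an L position)
5: L (options 2(W), 3(W) are all W)
6: W (go to 5, an L position)
10: L (options 2(W), 1(W) are all W)
4: W (go to 8, an L position)
9: W (go to 5, an L position)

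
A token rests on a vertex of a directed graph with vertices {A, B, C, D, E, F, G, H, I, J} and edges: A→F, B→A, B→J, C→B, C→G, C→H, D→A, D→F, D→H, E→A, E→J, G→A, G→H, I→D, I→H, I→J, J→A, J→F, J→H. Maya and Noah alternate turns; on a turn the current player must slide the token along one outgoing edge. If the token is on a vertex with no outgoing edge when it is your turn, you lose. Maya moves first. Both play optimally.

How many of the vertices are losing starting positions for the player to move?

4

Positions with no move are L. A position that does have a move is losing for the player to move precisely when every available move leads to a winning position for the opponent. Fill in the labels:
Every edge goes from a vertex to one that appears earlier in the order H, F, A, G, J, B, E, D, C, I, so processing vertices in that order labels each vertex after all of its successors.
H: no outgoing edge → L
F: no outgoing edge → L
A: →F(L), so W
G: →H(L), so W
J: →F(L), so W
B: →J(W), A(W) — all W, so L
E: →J(W), A(W) — all W, so L
D: →F(L), so W
C: →B(L), so W
I: →H(L), so W
The L vertices are B, E, F, H; that is 4 in all.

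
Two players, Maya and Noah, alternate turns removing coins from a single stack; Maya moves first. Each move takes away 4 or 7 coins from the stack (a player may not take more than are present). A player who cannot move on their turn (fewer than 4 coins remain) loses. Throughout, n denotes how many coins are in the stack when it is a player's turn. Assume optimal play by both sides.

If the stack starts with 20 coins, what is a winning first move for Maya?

Classify positions by backward induction: terminal positions (no move available) are L. From any other position, the mover wins iff some move reaches an L.
n=0: no move → L
n=1: no move → L
n=2: no move → L
n=3: no move → L
n=4: can move to 0, which is L ⇒ W
n=5: can move to 1, which is L ⇒ W
n=6: can move to 2, which is L ⇒ W
n=7: can move to 3, which is L ⇒ W
n=8: can move to 1, which is L ⇒ W
n=9: can move to 2, which is L ⇒ W
n=10: can move to 3, which is L ⇒ W
n=11: moves to 7(W), 4(W); every one is W ⇒ L
n=12: moves to 8(W), 5(W); every one is W ⇒ L
n=13: moves to 9(W), 6(W); every one is W ⇒ L
n=14: moves to 10(W), 7(W); every one is W ⇒ L
n=15: can move to 11, which is L ⇒ W
n=16: can move to 12, which is L ⇒ W
n=17: can move to 13, which is L ⇒ W
n=18: can move to 14, which is L ⇒ W
n=19: can move to 12, which is L ⇒ W
n=20: can move to 13, which is L ⇒ W
From 20, the L positions reachable in one move are: 13.

Remove 7, leaving 13.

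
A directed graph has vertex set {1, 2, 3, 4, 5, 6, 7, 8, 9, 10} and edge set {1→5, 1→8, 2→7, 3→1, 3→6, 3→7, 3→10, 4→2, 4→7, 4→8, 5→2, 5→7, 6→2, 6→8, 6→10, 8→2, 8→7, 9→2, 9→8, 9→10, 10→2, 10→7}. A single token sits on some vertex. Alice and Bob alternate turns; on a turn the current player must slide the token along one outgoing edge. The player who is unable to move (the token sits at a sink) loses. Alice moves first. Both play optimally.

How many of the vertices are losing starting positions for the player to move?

Work bottom-up. With no move the player to move loses. Otherwise the position is W if at least one move leads to an L position for the opponent, and L if every move leads to a W.
Every edge goes from a vertex to one that appears earlier in the order 7, 2, 10, 8, 4, 5, 9, 6, 1, 3, so processing vertices in that order labels each vertex after all of its successors.
7: no outgoing edge → L
2: can move to 7, which is L ⇒ W
10: can move to 7, which is L ⇒ W
8: can move to 7, which is L ⇒ W
4: can move to 7, which is L ⇒ W
5: can move to 7, which is L ⇒ W
9: moves to 8(W), 10(W), 2(W); every one is W ⇒ L
6: moves to 8(W), 10(W), 2(W); every one is W ⇒ L
1: moves to 5(W), 8(W); every one is W ⇒ L
3: can move to 1, which is L ⇒ W
The L vertices are 1, 6, 7, 9; that is 4 in all.

4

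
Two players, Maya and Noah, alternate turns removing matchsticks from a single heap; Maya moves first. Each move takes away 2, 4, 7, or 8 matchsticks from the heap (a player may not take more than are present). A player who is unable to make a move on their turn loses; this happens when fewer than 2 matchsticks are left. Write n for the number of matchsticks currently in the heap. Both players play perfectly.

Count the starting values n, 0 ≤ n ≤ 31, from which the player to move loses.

Classify positions by backward induction: terminal positions (no move available) are L. From any other position, the mover wins iff some move reaches an L.
n=0: no move → L
n=1: no move → L
n=2: W (go to 0, an L position)
n=3: W (go to 1, an L position)
n=4: W (go to 0, an L position)
n=5: W (go to 1, an L position)
n=6: L (options 4(W), 2(W) are all W)
n=7: W (go to 0, an L position)
n=8: W (go to 6, an L position)
n=9: W (go to 1, an L position)
n=10: W (go to 6, an L position)
n=11: L (options 9(W), 7(W), 4(W), 3(W) are all W)
n=12: L (options 10(W), 8(W), 5(W), 4(W) are all W)
n=13: W (go to 11, an L position)
n=14: W (go to 12, an L position)
n=15: W (go to 11, an L position)
n=16: W (go to 12, an L position)
n=17: L (options 15(W), 13(W), 10(W), 9(W) are all W)
n=18: W (go to 11, an L position)
n=19: W (go to 17, an L position)
n=20: W (go to 12, an L position)
n=21: W (go to 17, an L position)
n=22: L (options 20(W), 18(W), 15(W), 14(W) are all W)
n=23: L (options 21(W), 19(W), 16(W), 15(W) are all W)
n=24: W (go to 22, an L position)
n=25: W (go to 23, an L position)
n=26: W (go to 22, an L position)
n=27: W (go to 23, an L position)
n=28: L (options 26(W), 24(W), 21(W), 20(W) are all W)
n=29: W (go to 22, an L position)
n=30: W (go to 28, an L position)
n=31: W (go to 23, an L position)
L entries with 0 ≤ n ≤ 31: n = 0, 1, 6, 11, 12, 17, 22, 23, 28; that makes 9.

9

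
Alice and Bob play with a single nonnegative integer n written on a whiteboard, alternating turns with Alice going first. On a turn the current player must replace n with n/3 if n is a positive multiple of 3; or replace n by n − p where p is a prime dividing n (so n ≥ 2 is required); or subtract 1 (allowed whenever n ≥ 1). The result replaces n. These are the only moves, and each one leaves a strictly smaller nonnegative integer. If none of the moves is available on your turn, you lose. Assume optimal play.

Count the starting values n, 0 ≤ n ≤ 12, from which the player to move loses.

3

Positions with no move are L. A position that does have a move is losing for the player to move precisely when every available move leads to a winning position for the opponent. Fill in the labels:
n=0: no move → L
n=1: →0(L), so W
n=2: →0(L), so W
n=3: →0(L), so W
n=4: →2(W), 3(W) — all W, so L
n=5: →0(L), so W
n=6: →4(L), so W
n=7: →0(L), so W
n=8: →6(W), 7(W) — all W, so L
n=9: →8(L), so W
n=10: →8(L), so W
n=11: →0(L), so W
n=12: →4(L), so W
L entries with 0 ≤ n ≤ 12: n = 0, 4, 8; that makes 3.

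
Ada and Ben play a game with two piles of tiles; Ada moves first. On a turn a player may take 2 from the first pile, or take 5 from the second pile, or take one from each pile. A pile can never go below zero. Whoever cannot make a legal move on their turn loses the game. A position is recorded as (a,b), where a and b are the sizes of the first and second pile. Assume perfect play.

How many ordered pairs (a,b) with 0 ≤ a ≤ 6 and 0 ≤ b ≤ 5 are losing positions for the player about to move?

Compute win/loss labels from the base case upward. A position with no move is L. Any other position is W if it can reach an L in one move, else L.
Every move lowers a or b (never raises either), so fill the grid row by row in increasing a, and left to right within a row: each cell's successors are then already labelled.
      b=0  b=1  b=2  b=3  b=4  b=5
a=0:    L    L    L    L    L    W
a=1:    L    W    W    W    W    W
a=2:    W    W    W    W    W    L
a=3:    W    L    L    L    L    L
a=4:    L    L    W    W    W    W
a=5:    L    W    W    W    W    W
a=6:    W    W    L    L    L    L
Cells with no legal move (terminal, hence L): (0,0), (0,1), (0,2), (0,3), (0,4), (1,0).
The remaining L cells, each justified by listing all of its moves:
(2,5): L (options (0,5)(W), (2,0)(W), (1,4)(W) are all W)
(3,1): L (options (1,1)(W), (2,0)(W) are all W)
(3,2): L (options (1,2)(W), (2,1)(W) are all W)
(3,3): L (options (1,3)(W), (2,2)(W) are all W)
(3,4): L (options (1,4)(W), (2,3)(W) are all W)
(3,5): L (options (1,5)(W), (3,0)(W), (2,4)(W) are all W)
(4,0): L (sole option (2,0)(W) is W)
(4,1): L (options (2,1)(W), (3,0)(W) are all W)
(5,0): L (sole option (3,0)(W) is W)
(6,2): L (options (4,2)(W), (5,1)(W) are all W)
(6,3): L (options (4,3)(W), (5,2)(W) are all W)
(6,4): L (options (4,4)(W), (5,3)(W) are all W)
(6,5): L (options (4,5)(W), (6,0)(W), (5,4)(W) are all W)
Every other cell has at least one move into one of the L cells above, so it is W.
L cells per row: a=0: 5, a=1: 1, a=2: 1, a=3: 5, a=4: 2, a=5: 1, a=6: 4; total 19.

19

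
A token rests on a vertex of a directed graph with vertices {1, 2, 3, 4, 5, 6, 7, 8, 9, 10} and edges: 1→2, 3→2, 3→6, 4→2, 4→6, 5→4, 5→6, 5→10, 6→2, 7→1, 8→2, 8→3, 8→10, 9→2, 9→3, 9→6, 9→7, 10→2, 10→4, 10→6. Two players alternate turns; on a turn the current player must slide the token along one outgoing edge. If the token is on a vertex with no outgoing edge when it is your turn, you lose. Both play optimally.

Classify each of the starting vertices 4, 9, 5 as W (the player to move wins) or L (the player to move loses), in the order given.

Use the standard recursion: the mover loses at a terminal position; elsewhere, the mover wins exactly when some move hands the opponent an L position.
Every edge goes from a vertex to one that appears earlier in the order 2, 6, 4, 10, 5, 1, 3, 7, 9, 8, so processing vertices in that order labels each vertex after all of its successors.
2: no outgoing edge → L
6: W (go to 2, an L position)
4: W (go to 2, an L position)
10: W (go to 2, an L position)
5: L (options 10(W), 4(W), 6(W) are all W)
1: W (go to 2, an L position)
3: W (go to 2, an L position)
7: L (sole option 1(W) is W)
9: W (go to 7, an L position)
8: W (go to 2, an L position)

4: W, 9: W, 5: L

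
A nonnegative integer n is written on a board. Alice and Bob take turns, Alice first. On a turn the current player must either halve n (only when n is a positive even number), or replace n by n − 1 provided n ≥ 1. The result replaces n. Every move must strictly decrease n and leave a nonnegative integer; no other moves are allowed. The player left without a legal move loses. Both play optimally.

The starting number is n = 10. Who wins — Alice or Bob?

Alice wins.

Use the standard recursion: the mover loses at a terminal position; elsewhere, the mover wins exactly when some move hands the opponent an L position.
n=0: no move → L
n=1: W (go to 0, an L position)
n=2: L (sole option 1(W) is W)
n=3: W (go to 2, an L position)
n=4: W (go to 2, an L position)
n=5: L (sole option 4(W) is W)
n=6: W (go to 5, an L position)
n=7: L (sole option 6(W) is W)
n=8: W (go to 7, an L position)
n=9: L (sole option 8(W) is W)
n=10: W (go to 5, an L position)
The starting position 10 is W: Alice should move to 5, handing over an L position.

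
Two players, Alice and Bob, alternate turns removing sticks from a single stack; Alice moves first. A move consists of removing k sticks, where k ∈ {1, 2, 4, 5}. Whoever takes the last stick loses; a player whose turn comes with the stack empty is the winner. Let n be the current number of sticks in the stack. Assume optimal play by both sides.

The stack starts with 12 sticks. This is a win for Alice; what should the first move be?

Compute win/loss labels from the base case upward. A position with no move is W. Any other position is W if it can reach an L in one move, else L.
n=0: no move; the opponent has just taken the last stick and therefore loses → W
n=1: only reaches 0(W), which is W → L
n=2: reaches L-position 1 → W
n=3: reaches L-position 1 → W
n=4: only reaches 3(W), 2(W), 0(W), all W → L
n=5: reaches L-position 4 → W
n=6: reaches L-position 4 → W
n=7: only reaches 6(W), 5(W), 3(W), 2(W), all W → L
n=8: reaches L-position 7 → W
n=9: reaches L-position 7 → W
n=10: only reaches 9(W), 8(W), 6(W), 5(W), all W → L
n=11: reaches L-position 10 → W
n=12: reaches L-position 10 → W
From 12, the L positions reachable in one move are: 10, 7. Any move reaching one of these is winning.

Remove 2, leaving 10.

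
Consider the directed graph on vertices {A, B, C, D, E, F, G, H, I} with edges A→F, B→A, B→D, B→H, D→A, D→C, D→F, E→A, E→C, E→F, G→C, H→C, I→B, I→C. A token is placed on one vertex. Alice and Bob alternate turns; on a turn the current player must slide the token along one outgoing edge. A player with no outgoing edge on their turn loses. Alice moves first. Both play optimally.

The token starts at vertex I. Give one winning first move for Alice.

Use the standard recursion: the mover loses at a terminal position; elsewhere, the mover wins exactly when some move hands the opponent an L position.
Every edge goes from a vertex to one that appears earlier in the order F, C, A, H, D, B, G, E, I, so processing vertices in that order labels each vertex after all of its successors.
F: no outgoing edge → L
C: no outgoing edge → L
A: reaches L-position F → W
H: reaches L-position C → W
D: reaches L-position C → W
B: only reaches D(W), H(W), A(W), all W → L
G: reaches L-position C → W
E: reaches L-position C → W
I: reaches L-position B → W
From I, the L positions reachable in one move are: B, C. Any move reaching one of these is winning.

Move to B.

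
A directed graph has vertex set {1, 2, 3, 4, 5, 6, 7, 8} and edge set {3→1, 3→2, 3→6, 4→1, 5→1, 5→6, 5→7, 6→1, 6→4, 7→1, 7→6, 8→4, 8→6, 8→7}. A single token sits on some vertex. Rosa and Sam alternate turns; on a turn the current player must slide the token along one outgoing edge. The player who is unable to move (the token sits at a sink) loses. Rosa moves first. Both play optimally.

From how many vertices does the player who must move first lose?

3

Work bottom-up. With no move the player to move loses. Otherwise the position is W if at least one move leads to an L position for the opponent, and L if every move leads to a W.
Every edge goes from a vertex to one that appears earlier in the order 1, 2, 4, 6, 7, 3, 5, 8, so processing vertices in that order labels each vertex after all of its successors.
1: no outgoing edge → L
2: no outgoing edge → L
4: can move to 1, which is L ⇒ W
6: can move to 1, which is L ⇒ W
7: can move to 1, which is L ⇒ W
3: can move to 2, which is L ⇒ W
5: can move to 1, which is L ⇒ W
8: moves to 7(W), 6(W), 4(W); every one is W ⇒ L
The L vertices are 1, 2, 8; that is 3 in all.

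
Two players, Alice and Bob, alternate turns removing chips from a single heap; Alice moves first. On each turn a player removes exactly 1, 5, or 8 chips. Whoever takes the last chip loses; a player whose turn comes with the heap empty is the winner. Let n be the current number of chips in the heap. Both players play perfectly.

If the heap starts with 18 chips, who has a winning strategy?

Compute win/loss labels from the base case upward. A position with no move is W. Any other position is W if it can reach an L in one move, else L.
n=0: no move; the opponent has just taken the last chip and therefore loses → W
n=1: the only move is to 0(W), a W ⇒ L
n=2: can move to 1, which is L ⇒ W
n=3: the only move is to 2(W), a W ⇒ L
n=4: can move to 3, which is L ⇒ W
n=5: moves to 4(W), 0(W); every one is W ⇒ L
n=6: can move to 5, which is L ⇒ W
n=7: moves to 6(W), 2(W); every one is W ⇒ L
n=8: can move to 7, which is L ⇒ W
n=9: can move to 1, which is L ⇒ W
n=10: can move to 5, which is L ⇒ W
n=11: can move to 3, which is L ⇒ W
n=12: can move to 7, which is L ⇒ W
n=13: can move to 5, which is L ⇒ W
n=14: moves to 13(W), 9(W), 6(W); every one is W ⇒ L
n=15: can move to 14, which is L ⇒ W
n=16: moves to 15(W), 11(W), 8(W); every one is W ⇒ L
n=17: can move to 16, which is L ⇒ W
n=18: moves to 17(W), 13(W), 10(W); every one is W ⇒ L
Every move from 18 reaches a W position, so the mover loses.

Bob wins.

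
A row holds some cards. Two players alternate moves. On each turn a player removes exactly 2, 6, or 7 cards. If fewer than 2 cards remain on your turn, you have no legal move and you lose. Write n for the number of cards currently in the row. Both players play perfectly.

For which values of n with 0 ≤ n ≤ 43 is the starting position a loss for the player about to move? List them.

Use the standard recursion: the mover loses at a terminal position; elsewhere, the mover wins exactly when some move hands the opponent an L position.
n=0: no move → L
n=1: no move → L
n=2: →0(L), so W
n=3: →1(L), so W
n=4: →2(W) only, which is W, so L
n=5: →3(W) only, which is W, so L
n=6: →4(L), so W
n=7: →5(L), so W
n=8: →1(L), so W
n=9: →7(W), 3(W), 2(W) — all W, so L
n=10: →4(L), so W
n=11: →9(L), so W
n=12: →5(L), so W
n=13: →11(W), 7(W), 6(W) — all W, so L
n=14: →12(W), 8(W), 7(W) — all W, so L
n=15: →13(L), so W
n=16: →14(L), so W
n=17: →15(W), 11(W), 10(W) — all W, so L
n=18: →16(W), 12(W), 11(W) — all W, so L
n=19: →17(L), so W
n=20: →18(L), so W
n=21: →14(L), so W
n=22: →20(W), 16(W), 15(W) — all W, so L
n=23: →17(L), so W
n=24: →22(L), so W
n=25: →18(L), so W
n=26: →24(W), 20(W), 19(W) — all W, so L
n=27: →25(W), 21(W), 20(W) — all W, so L
n=28: →26(L), so W
n=29: →27(L), so W
n=30: →28(W), 24(W), 23(W) — all W, so L
n=31: →29(W), 25(W), 24(W) — all W, so L
n=32: →30(L), so W
n=33: →31(L), so W
n=34: →27(L), so W
n=35: →33(W), 29(W), 28(W) — all W, so L
n=36: →30(L), so W
n=37: →35(L), so W
n=38: →31(L), so W
n=39: →37(W), 33(W), 32(W) — all W, so L
n=40: →38(W), 34(W), 33(W) — all W, so L
n=41: →39(L), so W
n=42: →40(L), so W
n=43: →41(W), 37(W), 36(W) — all W, so L
Reading off the rows marked L gives the requested list; there are 18 such values of n.

0, 1, 4, 5, 9, 13, 14, 17, 18, 22, 26, 27, 30, 31, 35, 39, 40, 43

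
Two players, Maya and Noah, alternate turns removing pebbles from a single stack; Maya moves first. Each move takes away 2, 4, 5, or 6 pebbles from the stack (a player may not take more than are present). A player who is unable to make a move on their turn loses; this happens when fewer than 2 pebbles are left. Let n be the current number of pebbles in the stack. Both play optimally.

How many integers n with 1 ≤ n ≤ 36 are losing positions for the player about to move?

Use the standard recursion: the mover loses at a terminal position; elsewhere, the mover wins exactly when some move hands the opponent an L position.
n=0: no move → L
n=1: no move → L
n=2: W (go to 0, an L position)
n=3: W (go to 1, an L position)
n=4: W (go to 0, an L position)
n=5: W (go to 1, an L position)
n=6: W (go to 1, an L position)
n=7: W (go to 1, an L position)
n=8: L (options 6(W), 4(W), 3(W), 2(W) are all W)
n=9: L (options 7(W), 5(W), 4(W), 3(W) are all W)
n=10: W (go to 8, an L position)
n=11: W (go to 9, an L position)
n=12: W (go to 8, an L position)
n=13: W (go to 9, an L position)
n=14: W (go to 9, an L position)
n=15: W (go to 9, an L position)
n=16: L (options 14(W), 12(W), 11(W), 10(W) are all W)
n=17: L (options 15(W), 13(W), 12(W), 11(W) are all W)
n=18: W (go to 16, an L position)
n=19: W (go to 17, an L position)
n=20: W (go to 16, an L position)
n=21: W (go to 17, an L position)
n=22: W (go to 17, an L position)
n=23: W (go to 17, an L position)
n=24: L (options 22(W), 20(W), 19(W), 18(W) are all W)
n=25: L (options 23(W), 21(W), 20(W), 19(W) are all W)
n=26: W (go to 24, an L position)
n=27: W (go to 25, an L position)
n=28: W (go to 24, an L position)
n=29: W (go to 25, an L position)
n=30: W (go to 25, an L position)
n=31: W (go to 25, an L position)
n=32: L (options 30(W), 28(W), 27(W), 26(W) are all W)
n=33: L (options 31(W), 29(W), 28(W), 27(W) are all W)
n=34: W (go to 32, an L position)
n=35: W (go to 33, an L position)
n=36: W (go to 32, an L position)
L entries with 1 ≤ n ≤ 36 (n=0 is outside the asked range and is not counted): n = 1, 8, 9, 16, 17, 24, 25, 32, 33; that makes 9.

9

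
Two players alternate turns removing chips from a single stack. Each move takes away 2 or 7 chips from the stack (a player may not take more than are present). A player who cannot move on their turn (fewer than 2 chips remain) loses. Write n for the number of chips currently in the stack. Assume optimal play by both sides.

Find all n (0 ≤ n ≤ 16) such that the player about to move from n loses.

Label each position W (a win for the player to move) or L (a loss). A position with no legal move is L; any other position is W exactly when some move reaches an L, and L when every move reaches a W.
n=0: no move → L
n=1: no move → L
n=2: reaches L-position 0 → W
n=3: reaches L-position 1 → W
n=4: only reaches 2(W), which is W → L
n=5: only reaches 3(W), which is W → L
n=6: reaches L-position 4 → W
n=7: reaches L-position 5 → W
n=8: reaches L-position 1 → W
n=9: only reaches 7(W), 2(W), all W → L
n=10: only reaches 8(W), 3(W), all W → L
n=11: reaches L-position 9 → W
n=12: reaches L-position 10 → W
n=13: only reaches 11(W), 6(W), all W → L
n=14: only reaches 12(W), 7(W), all W → L
n=15: reaches L-position 13 → W
n=16: reaches L-position 14 → W
The losing starting values of n are exactly the entries labelled L in this table (8 of them).

0, 1, 4, 5, 9, 10, 13, 14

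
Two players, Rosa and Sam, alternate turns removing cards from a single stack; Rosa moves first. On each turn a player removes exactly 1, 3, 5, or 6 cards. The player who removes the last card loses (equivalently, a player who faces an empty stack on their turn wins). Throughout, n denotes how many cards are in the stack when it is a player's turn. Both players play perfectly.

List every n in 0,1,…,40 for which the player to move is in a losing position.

Classify positions by backward induction: terminal positions (no move available) are W. From any other position, the mover wins iff some move reaches an L.
n=0: no move; the opponent has just taken the last card and therefore loses → W
n=1: the only move is to 0(W), a W ⇒ L
n=2: can move to 1, which is L ⇒ W
n=3: moves to 2(W), 0(W); every one is W ⇒ L
n=4: can move to 3, which is L ⇒ W
n=5: moves to 4(W), 2(W), 0(W); every one is W ⇒ L
n=6: can move to 5, which is L ⇒ W
n=7: can move to 1, which is L ⇒ W
n=8: can move to 5, which is L ⇒ W
n=9: can move to 3, which is L ⇒ W
n=10: can move to 5, which is L ⇒ W
n=11: can move to 5, which is L ⇒ W
n=12: moves to 11(W), 9(W), 7(W), 6(W); every one is W ⇒ L
n=13: can move to 12, which is L ⇒ W
n=14: moves to 13(W), 11(W), 9(W), 8(W); every one is W ⇒ L
n=15: can move to 14, which is L ⇒ W
n=16: moves to 15(W), 13(W), 11(W), 10(W); every one is W ⇒ L
n=17: can move to 16, which is L ⇒ W
n=18: can move to 12, which is L ⇒ W
n=19: can move to 16, which is L ⇒ W
n=20: can move to 14, which is L ⇒ W
n=21: can move to 16, which is L ⇒ W
n=22: can move to 16, which is L ⇒ W
n=23: moves to 22(W), 20(W), 18(W), 17(W); every one is W ⇒ L
n=24: can move to 23, which is L ⇒ W
n=25: moves to 24(W), 22(W), 20(W), 19(W); every one is W ⇒ L
n=26: can move to 25, which is L ⇒ W
n=27: moves to 26(W), 24(W), 22(W), 21(W); every one is W ⇒ L
n=28: can move to 27, which is L ⇒ W
n=29: can move to 23, which is L ⇒ W
n=30: can move to 27, which is L ⇒ W
n=31: can move to 25, which is L ⇒ W
n=32: can move to 27, which is L ⇒ W
n=33: can move to 27, which is L ⇒ W
n=34: moves to 33(W), 31(W), 29(W), 28(W); every one is W ⇒ L
n=35: can move to 34, which is L ⇒ W
n=36: moves to 35(W), 33(W), 31(W), 30(W); every one is W ⇒ L
n=37: can move to 36, which is L ⇒ W
n=38: moves to 37(W), 35(W), 33(W), 32(W); every one is W ⇒ L
n=39: can move to 38, which is L ⇒ W
n=40: can move to 34, which is L ⇒ W
Reading off the rows marked L gives the requested list; there are 12 such values of n.

1, 3, 5, 12, 14, 16, 23, 25, 27, 34, 36, 38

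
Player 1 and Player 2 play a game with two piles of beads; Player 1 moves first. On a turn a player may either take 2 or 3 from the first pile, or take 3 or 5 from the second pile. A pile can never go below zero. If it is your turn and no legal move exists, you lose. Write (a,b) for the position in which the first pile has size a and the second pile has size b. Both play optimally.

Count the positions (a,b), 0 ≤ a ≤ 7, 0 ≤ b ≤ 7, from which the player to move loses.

Label each position W (a win for the player to move) or L (a loss). A position with no legal move is L; any other position is W exactly when some move reaches an L, and L when every move reaches a W.
Every move lowers a or b (never raises either), so fill the grid row by row in increasing a, and left to right within a row: each cell's successors are then already labelled.
      b=0  b=1  b=2  b=3  b=4  b=5  b=6  b=7
a=0:    L    L    L    W    W    W    W    W
a=1:    L    L    L    W    W    W    W    W
a=2:    W    W    W    L    L    L    W    W
a=3:    W    W    W    L    L    L    W    W
a=4:    W    W    W    W    W    W    L    L
a=5:    L    L    L    W    W    W    W    W
a=6:    L    L    L    W    W    W    W    W
a=7:    W    W    W    L    L    L    W    W
Cells with no legal move (terminal, hence L): (0,0), (0,1), (0,2), (1,0), (1,1), (1,2).
The remaining L cells, each justified by listing all of its moves:
(2,3): only reaches (0,3)(W), (2,0)(W), all W → L
(2,4): only reaches (0,4)(W), (2,1)(W), all W → L
(2,5): only reaches (0,5)(W), (2,2)(W), (2,0)(W), all W → L
(3,3): only reaches (1,3)(W), (0,3)(W), (3,0)(W), all W → L
(3,4): only reaches (1,4)(W), (0,4)(W), (3,1)(W), all W → L
(3,5): only reaches (1,5)(W), (0,5)(W), (3,2)(W), (3,0)(W), all W → L
(4,6): only reaches (2,6)(W), (1,6)(W), (4,3)(W), (4,1)(W), all W → L
(4,7): only reaches (2,7)(W), (1,7)(W), (4,4)(W), (4,2)(W), all W → L
(5,0): only reaches (3,0)(W), (2,0)(W), all W → L
(5,1): only reaches (3,1)(W), (2,1)(W), all W → L
(5,2): only reaches (3,2)(W), (2,2)(W), all W → L
(6,0): only reaches (4,0)(W), (3,0)(W), all W → L
(6,1): only reaches (4,1)(W), (3,1)(W), all W → L
(6,2): only reaches (4,2)(W), (3,2)(W), all W → L
(7,3): only reaches (5,3)(W), (4,3)(W), (7,0)(W), all W → L
(7,4): only reaches (5,4)(W), (4,4)(W), (7,1)(W), all W → L
(7,5): only reaches (5,5)(W), (4,5)(W), (7,2)(W), (7,0)(W), all W → L
Every other cell has at least one move into one of the L cells above, so it is W.
L cells per row: a=0: 3, a=1: 3, a=2: 3, a=3: 3, a=4: 2, a=5: 3, a=6: 3, a=7: 3; total 23.

23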